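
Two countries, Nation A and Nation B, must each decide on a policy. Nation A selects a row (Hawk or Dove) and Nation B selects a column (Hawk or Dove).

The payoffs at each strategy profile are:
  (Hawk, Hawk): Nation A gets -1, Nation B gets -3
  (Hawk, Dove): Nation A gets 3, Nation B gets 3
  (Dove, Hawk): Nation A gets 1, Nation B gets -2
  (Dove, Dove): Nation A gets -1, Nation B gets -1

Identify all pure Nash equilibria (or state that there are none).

(Hawk, Dove)

(Hawk, Hawk): Nation A prefers Dove (1 > -1); Nation B prefers Dove (3 > -3) — not an equilibrium.
(Hawk, Dove): Nation A gets 3 ≥ -1 from Dove, and Nation B gets 3 ≥ -3 from Hawk — Nash equilibrium.
(Dove, Hawk): Nation B prefers Dove (-1 > -2) — not an equilibrium.
(Dove, Dove): Nation A prefers Hawk (3 > -1) — not an equilibrium.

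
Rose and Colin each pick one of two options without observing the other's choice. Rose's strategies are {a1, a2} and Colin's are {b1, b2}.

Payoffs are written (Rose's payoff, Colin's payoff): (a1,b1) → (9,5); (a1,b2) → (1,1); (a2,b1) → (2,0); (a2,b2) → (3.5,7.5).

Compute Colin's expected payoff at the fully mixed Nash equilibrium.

First find x, the probability Rose plays a1, from Colin's indifference between b1 and b2: 5x = x + 7.5(1−x), giving x = 15/23.
Since Colin is indifferent in equilibrium, Colin's expected payoff equals the payoff from either column against (15/23, 8/23). Using b1: 5(15/23) = 75/23.

75/23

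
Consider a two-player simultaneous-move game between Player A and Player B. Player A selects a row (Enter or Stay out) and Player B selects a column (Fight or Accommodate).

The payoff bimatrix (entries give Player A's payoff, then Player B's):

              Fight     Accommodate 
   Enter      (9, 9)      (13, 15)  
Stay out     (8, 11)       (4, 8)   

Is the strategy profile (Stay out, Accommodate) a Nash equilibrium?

At (Stay out, Accommodate), Player A earns 4; switching to Enter would give 13, so Player A would deviate.
Player B earns 8; switching to Fight would give 11, so Player B would deviate.
Since at least one player can profitably deviate, this is not a Nash equilibrium.

No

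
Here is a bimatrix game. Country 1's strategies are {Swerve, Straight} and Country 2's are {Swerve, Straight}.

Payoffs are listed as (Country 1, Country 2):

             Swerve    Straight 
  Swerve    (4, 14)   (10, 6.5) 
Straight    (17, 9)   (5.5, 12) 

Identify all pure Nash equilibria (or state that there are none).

none

(Swerve, Swerve): Country 1 prefers Straight (17 > 4) — not an equilibrium.
(Swerve, Straight): Country 2 prefers Swerve (14 > 6.5) — not an equilibrium.
(Straight, Swerve): Country 2 prefers Straight (12 > 9) — not an equilibrium.
(Straight, Straight): Country 1 prefers Swerve (10 > 5.5) — not an equilibrium.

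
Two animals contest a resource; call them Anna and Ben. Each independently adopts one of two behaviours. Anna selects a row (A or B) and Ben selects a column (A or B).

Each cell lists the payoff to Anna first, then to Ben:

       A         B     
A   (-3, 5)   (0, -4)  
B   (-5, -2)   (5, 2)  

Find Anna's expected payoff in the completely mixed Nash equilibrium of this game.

-15/7

First find y, the probability Ben plays A, from Anna's indifference between A and B: −3y = −5y + 5(1−y), giving y = 5/7.
Since Anna is indifferent in equilibrium, Anna's expected payoff equals the payoff from either row against (5/7, 2/7). Using A: −3(5/7) = -15/7.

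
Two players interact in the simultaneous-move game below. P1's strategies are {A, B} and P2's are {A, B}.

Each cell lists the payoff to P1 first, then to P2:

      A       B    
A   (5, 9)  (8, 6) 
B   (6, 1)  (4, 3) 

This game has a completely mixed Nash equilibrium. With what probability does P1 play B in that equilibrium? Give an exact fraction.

3/5

Let x be the probability that P1 plays A. In a completely mixed equilibrium, P2 must be indifferent between A and B.
P2's expected payoff from A is 9x + (1−x); from B it is 6x + 3(1−x).
Setting these equal: 8x + 1 = 3x + 3, so x = 2/5.
Therefore P1 plays B with probability 1 − 2/5 = 3/5.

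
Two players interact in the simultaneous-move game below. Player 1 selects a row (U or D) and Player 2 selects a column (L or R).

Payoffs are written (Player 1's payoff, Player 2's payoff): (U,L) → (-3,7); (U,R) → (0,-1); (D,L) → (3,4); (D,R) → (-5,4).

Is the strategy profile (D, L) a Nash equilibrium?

At (D, L), Player 1 earns 3; switching to U would give -3, so Player 1 has no profitable deviation.
Player 2 earns 4; switching to R would give 4, so Player 2 has no profitable deviation.
Neither player can gain by a unilateral deviation, so this profile is a Nash equilibrium.

Yes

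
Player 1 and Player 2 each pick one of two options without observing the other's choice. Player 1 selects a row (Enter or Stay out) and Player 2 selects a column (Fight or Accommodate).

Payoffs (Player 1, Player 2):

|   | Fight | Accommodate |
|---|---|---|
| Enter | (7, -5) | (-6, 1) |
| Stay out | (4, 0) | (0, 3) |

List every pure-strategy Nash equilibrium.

(Stay out, Accommodate)

(Enter, Fight): Player 2 prefers Accommodate (1 > -5) — not an equilibrium.
(Enter, Accommodate): Player 1 prefers Stay out (0 > -6) — not an equilibrium.
(Stay out, Fight): Player 1 prefers Enter (7 > 4); Player 2 prefers Accommodate (3 > 0) — not an equilibrium.
(Stay out, Accommodate): Player 1 gets 0 ≥ -6 from Enter, and Player 2 gets 3 ≥ 0 from Fight — Nash equilibrium.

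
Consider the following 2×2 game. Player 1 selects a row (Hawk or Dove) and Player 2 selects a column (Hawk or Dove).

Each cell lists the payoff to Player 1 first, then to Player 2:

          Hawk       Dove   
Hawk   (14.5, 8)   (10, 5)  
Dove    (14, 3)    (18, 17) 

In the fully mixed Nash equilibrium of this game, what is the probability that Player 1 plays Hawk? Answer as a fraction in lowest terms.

14/17

Let p be the probability that Player 1 plays Hawk. In a completely mixed equilibrium, Player 2 must be indifferent between Hawk and Dove.
Player 2's expected payoff from Hawk is 8p + 3(1−p); from Dove it is 5p + 17(1−p).
Setting these equal: 5p + 3 = −12p + 17, so p = 14/17.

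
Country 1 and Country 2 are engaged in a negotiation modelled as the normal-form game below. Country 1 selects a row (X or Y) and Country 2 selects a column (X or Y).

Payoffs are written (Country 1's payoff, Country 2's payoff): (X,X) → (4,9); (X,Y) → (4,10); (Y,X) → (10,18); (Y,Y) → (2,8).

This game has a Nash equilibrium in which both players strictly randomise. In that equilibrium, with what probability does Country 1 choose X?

10/11

Let x be the probability that Country 1 plays X. In a completely mixed equilibrium, Country 2 must be indifferent between X and Y.
Country 2's expected payoff from X is 9x + 18(1−x); from Y it is 10x + 8(1−x).
Setting these equal: −9x + 18 = 2x + 8, so x = 10/11.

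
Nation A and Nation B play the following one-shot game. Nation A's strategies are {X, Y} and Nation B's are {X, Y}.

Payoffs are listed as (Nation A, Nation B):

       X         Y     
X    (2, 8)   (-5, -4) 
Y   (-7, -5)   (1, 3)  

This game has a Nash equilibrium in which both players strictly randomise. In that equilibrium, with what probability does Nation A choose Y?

3/5

Let r be the probability that Nation A plays X. In a completely mixed equilibrium, Nation B must be indifferent between X and Y.
Nation B's expected payoff from X is 8r − 5(1−r); from Y it is −4r + 3(1−r).
Setting these equal: 13r − 5 = −7r + 3, so r = 2/5.
Therefore Nation A plays Y with probability 1 − 2/5 = 3/5.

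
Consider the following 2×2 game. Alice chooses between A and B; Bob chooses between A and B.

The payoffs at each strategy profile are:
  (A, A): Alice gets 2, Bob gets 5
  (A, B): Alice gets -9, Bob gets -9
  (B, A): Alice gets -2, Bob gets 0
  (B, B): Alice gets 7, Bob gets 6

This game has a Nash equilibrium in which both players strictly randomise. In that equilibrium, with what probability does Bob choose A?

4/5

Let y be the probability that Bob plays A. In a completely mixed equilibrium, Alice must be indifferent between A and B.
Alice's expected payoff from A is 2y − 9(1−y); from B it is −2y + 7(1−y).
Setting these equal: 11y − 9 = −9y + 7, so y = 4/5.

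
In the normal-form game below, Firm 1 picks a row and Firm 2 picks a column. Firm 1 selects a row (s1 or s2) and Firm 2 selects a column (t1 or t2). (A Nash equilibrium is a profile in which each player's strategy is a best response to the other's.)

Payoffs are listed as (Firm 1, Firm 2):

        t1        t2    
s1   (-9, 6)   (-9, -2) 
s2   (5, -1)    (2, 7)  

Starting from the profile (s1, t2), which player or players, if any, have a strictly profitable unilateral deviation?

Firm 1 at (s1, t2) earns -9; deviating to s2 yields 2 — a strict improvement.
Firm 2 earns -2; deviating to t1 yields 6 — a strict improvement.
Both Firm 1 and Firm 2 have strictly profitable deviations.

Both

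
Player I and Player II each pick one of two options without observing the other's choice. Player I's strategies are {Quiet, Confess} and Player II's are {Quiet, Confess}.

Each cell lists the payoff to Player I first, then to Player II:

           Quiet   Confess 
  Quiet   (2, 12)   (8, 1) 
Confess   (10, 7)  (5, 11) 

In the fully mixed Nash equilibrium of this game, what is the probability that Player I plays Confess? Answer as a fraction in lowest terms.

Let x be the probability that Player I plays Quiet. In a completely mixed equilibrium, Player II must be indifferent between Quiet and Confess.
Player II's expected payoff from Quiet is 12x + 7(1−x); from Confess it is x + 11(1−x).
Setting these equal: 5x + 7 = −10x + 11, so x = 4/15.
Therefore Player I plays Confess with probability 1 − 4/15 = 11/15.

11/15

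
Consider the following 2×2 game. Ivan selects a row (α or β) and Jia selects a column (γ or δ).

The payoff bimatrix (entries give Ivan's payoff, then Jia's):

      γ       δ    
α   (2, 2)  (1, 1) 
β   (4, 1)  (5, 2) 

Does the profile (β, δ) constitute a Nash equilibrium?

Yes

At (β, δ), Ivan earns 5; switching to α would give 1, so Ivan has no profitable deviation.
Jia earns 2; switching to γ would give 1, so Jia has no profitable deviation.
Neither player can gain by a unilateral deviation, so this profile is a Nash equilibrium.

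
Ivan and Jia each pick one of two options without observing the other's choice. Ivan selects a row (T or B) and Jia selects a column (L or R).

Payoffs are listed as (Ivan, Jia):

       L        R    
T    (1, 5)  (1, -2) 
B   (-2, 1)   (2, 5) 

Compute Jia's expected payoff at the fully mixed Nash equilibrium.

27/11

First find x, the probability Ivan plays T, from Jia's indifference between L and R: 5x + (1−x) = −2x + 5(1−x), giving x = 4/11.
Since Jia is indifferent in equilibrium, Jia's expected payoff equals the payoff from either column against (4/11, 7/11). Using L: 5(4/11) + (7/11) = 27/11.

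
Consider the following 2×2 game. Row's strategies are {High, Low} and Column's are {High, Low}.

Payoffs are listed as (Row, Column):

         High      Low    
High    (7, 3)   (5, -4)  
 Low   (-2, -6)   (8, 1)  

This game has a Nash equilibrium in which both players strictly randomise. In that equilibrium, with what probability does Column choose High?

Let c be the probability that Column plays High. In a completely mixed equilibrium, Row must be indifferent between High and Low.
Row's expected payoff from High is 7c + 5(1−c); from Low it is −2c + 8(1−c).
Setting these equal: 2c + 5 = −10c + 8, so c = 1/4.

1/4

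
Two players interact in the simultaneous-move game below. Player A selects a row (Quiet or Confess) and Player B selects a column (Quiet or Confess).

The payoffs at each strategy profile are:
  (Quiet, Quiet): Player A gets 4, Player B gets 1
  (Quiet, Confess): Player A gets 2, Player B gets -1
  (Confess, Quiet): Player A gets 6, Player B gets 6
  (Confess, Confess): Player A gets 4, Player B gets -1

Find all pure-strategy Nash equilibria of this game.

(Quiet, Quiet): Player A prefers Confess (6 > 4) — not an equilibrium.
(Quiet, Confess): Player A prefers Confess (4 > 2); Player B prefers Quiet (1 > -1) — not an equilibrium.
(Confess, Quiet): Player A gets 6 ≥ 4 from Quiet, and Player B gets 6 ≥ -1 from Confess — Nash equilibrium.
(Confess, Confess): Player B prefers Quiet (6 > -1) — not an equilibrium.

(Confess, Quiet)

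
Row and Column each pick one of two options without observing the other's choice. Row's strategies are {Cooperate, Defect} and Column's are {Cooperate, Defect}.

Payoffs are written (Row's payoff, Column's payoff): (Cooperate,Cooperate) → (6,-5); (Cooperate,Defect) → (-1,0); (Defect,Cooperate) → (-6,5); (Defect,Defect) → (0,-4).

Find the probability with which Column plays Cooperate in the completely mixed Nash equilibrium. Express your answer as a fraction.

1/13

Let y be the probability that Column plays Cooperate. In a completely mixed equilibrium, Row must be indifferent between Cooperate and Defect.
Row's expected payoff from Cooperate is 6y − (1−y); from Defect it is −6y.
Setting these equal: 7y − 1 = −6y, so y = 1/13.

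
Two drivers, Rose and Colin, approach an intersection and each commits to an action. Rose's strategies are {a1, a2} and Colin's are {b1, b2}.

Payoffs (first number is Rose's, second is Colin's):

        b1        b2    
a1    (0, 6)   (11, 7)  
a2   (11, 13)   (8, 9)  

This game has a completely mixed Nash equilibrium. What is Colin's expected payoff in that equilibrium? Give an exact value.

37/5

First find p, the probability Rose plays a1, from Colin's indifference between b1 and b2: 6p + 13(1−p) = 7p + 9(1−p), giving p = 4/5.
Since Colin is indifferent in equilibrium, Colin's expected payoff equals the payoff from either column against (4/5, 1/5). Using b1: 6(4/5) + 13(1/5) = 37/5.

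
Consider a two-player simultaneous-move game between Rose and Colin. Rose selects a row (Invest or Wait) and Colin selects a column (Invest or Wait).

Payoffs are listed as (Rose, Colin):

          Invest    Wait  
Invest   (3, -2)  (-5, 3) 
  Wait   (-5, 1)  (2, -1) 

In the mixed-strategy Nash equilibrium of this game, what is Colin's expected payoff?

First find x, the probability Rose plays Invest, from Colin's indifference between Invest and Wait: −2x + (1−x) = 3x − (1−x), giving x = 2/7.
Since Colin is indifferent in equilibrium, Colin's expected payoff equals the payoff from either column against (2/7, 5/7). Using Invest: −2(2/7) + (5/7) = 1/7.

1/7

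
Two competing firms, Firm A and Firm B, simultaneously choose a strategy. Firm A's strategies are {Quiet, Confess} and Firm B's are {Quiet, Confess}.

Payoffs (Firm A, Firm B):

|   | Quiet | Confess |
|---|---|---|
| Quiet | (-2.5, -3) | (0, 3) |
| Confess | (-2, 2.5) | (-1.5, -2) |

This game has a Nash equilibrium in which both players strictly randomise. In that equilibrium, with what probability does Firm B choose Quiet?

Let c be the probability that Firm B plays Quiet. In a completely mixed equilibrium, Firm A must be indifferent between Quiet and Confess.
Firm A's expected payoff from Quiet is −2.5c; from Confess it is −2c − 1.5(1−c).
Setting these equal: −2.5c = −0.5c − 1.5, so c = 3/4.

3/4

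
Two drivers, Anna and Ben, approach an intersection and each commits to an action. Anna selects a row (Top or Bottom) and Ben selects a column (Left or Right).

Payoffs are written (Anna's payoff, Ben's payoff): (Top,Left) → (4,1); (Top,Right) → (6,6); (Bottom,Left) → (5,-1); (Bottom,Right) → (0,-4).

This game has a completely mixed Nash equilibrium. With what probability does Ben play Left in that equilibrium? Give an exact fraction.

Let q be the probability that Ben plays Left. In a completely mixed equilibrium, Anna must be indifferent between Top and Bottom.
Anna's expected payoff from Top is 4q + 6(1−q); from Bottom it is 5q.
Setting these equal: −2q + 6 = 5q, so q = 6/7.

6/7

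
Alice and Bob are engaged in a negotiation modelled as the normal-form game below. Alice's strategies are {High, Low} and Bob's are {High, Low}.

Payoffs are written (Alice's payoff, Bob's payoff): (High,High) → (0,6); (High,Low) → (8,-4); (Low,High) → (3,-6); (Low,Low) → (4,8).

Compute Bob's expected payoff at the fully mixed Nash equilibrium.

First find x, the probability Alice plays High, from Bob's indifference between High and Low: 6x − 6(1−x) = −4x + 8(1−x), giving x = 7/12.
Since Bob is indifferent in equilibrium, Bob's expected payoff equals the payoff from either column against (7/12, 5/12). Using High: 6(7/12) − 6(5/12) = 1.

1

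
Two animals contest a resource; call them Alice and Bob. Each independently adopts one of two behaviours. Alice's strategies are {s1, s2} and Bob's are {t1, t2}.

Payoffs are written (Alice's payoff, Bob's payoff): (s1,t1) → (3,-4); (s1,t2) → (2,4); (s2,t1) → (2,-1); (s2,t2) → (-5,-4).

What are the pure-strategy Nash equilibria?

(s1, t2)

(s1, t1): Bob prefers t2 (4 > -4) — not an equilibrium.
(s1, t2): Alice gets 2 ≥ -5 from s2, and Bob gets 4 ≥ -4 from t1 — Nash equilibrium.
(s2, t1): Alice prefers s1 (3 > 2) — not an equilibrium.
(s2, t2): Alice prefers s1 (2 > -5); Bob prefers t1 (-1 > -4) — not an equilibrium.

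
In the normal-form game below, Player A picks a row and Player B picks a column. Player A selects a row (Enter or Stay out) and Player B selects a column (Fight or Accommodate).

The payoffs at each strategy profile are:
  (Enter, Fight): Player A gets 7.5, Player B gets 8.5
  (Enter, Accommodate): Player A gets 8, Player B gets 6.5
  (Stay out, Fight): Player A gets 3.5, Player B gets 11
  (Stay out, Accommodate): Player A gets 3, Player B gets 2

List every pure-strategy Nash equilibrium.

(Enter, Fight): Player A gets 7.5 ≥ 3.5 from Stay out, and Player B gets 8.5 ≥ 6.5 from Accommodate — Nash equilibrium.
(Enter, Accommodate): Player B prefers Fight (8.5 > 6.5) — not an equilibrium.
(Stay out, Fight): Player A prefers Enter (7.5 > 3.5) — not an equilibrium.
(Stay out, Accommodate): Player A prefers Enter (8 > 3); Player B prefers Fight (11 > 2) — not an equilibrium.

(Enter, Fight)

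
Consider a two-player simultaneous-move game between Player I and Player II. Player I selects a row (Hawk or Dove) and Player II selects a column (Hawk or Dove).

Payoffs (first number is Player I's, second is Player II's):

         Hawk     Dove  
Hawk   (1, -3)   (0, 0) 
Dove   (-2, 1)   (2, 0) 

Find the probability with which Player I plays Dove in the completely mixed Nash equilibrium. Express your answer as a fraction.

3/4

Let p be the probability that Player I plays Hawk. In a completely mixed equilibrium, Player II must be indifferent between Hawk and Dove.
Player II's expected payoff from Hawk is −3p + (1−p); from Dove it is 0.
Setting these equal: −4p + 1 = 0, so p = 1/4.
Therefore Player I plays Dove with probability 1 − 1/4 = 3/4.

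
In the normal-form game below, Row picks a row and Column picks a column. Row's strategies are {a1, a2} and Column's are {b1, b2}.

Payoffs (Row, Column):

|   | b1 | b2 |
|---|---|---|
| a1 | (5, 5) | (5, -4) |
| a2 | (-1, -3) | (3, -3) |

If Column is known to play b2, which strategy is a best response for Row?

Against b2, Row earns 5 from a1 and 3 from a2.
So a1 is the best response.

a1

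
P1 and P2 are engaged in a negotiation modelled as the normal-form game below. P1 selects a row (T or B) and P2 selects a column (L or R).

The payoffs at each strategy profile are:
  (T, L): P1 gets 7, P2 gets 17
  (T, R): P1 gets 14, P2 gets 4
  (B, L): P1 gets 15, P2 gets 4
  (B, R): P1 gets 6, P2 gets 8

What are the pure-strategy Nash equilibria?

none

(T, L): P1 prefers B (15 > 7) — not an equilibrium.
(T, R): P2 prefers L (17 > 4) — not an equilibrium.
(B, L): P2 prefers R (8 > 4) — not an equilibrium.
(B, R): P1 prefers T (14 > 6) — not an equilibrium.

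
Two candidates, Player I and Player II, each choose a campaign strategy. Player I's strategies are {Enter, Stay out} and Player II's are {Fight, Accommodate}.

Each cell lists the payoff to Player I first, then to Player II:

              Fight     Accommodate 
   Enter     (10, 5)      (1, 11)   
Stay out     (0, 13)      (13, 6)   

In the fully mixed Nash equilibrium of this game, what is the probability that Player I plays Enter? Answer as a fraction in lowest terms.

Let x be the probability that Player I plays Enter. In a completely mixed equilibrium, Player II must be indifferent between Fight and Accommodate.
Player II's expected payoff from Fight is 5x + 13(1−x); from Accommodate it is 11x + 6(1−x).
Setting these equal: −8x + 13 = 5x + 6, so x = 7/13.

7/13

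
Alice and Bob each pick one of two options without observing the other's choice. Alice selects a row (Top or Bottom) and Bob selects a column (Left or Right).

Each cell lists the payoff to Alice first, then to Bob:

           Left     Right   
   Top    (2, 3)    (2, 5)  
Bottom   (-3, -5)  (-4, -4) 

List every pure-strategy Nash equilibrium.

(Top, Right)

(Top, Left): Bob prefers Right (5 > 3) — not an equilibrium.
(Top, Right): Alice gets 2 ≥ -4 from Bottom, and Bob gets 5 ≥ 3 from Left — Nash equilibrium.
(Bottom, Left): Alice prefers Top (2 > -3); Bob prefers Right (-4 > -5) — not an equilibrium.
(Bottom, Right): Alice prefers Top (2 > -4) — not an equilibrium.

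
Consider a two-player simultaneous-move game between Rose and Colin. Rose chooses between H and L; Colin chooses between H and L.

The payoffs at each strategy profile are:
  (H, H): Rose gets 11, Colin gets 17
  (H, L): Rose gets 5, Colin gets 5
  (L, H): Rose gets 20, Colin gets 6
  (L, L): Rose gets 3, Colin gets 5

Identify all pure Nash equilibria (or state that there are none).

(H, H): Rose prefers L (20 > 11) — not an equilibrium.
(H, L): Colin prefers H (17 > 5) — not an equilibrium.
(L, H): Rose gets 20 ≥ 11 from H, and Colin gets 6 ≥ 5 from L — Nash equilibrium.
(L, L): Rose prefers H (5 > 3); Colin prefers H (6 > 5) — not an equilibrium.

(L, H)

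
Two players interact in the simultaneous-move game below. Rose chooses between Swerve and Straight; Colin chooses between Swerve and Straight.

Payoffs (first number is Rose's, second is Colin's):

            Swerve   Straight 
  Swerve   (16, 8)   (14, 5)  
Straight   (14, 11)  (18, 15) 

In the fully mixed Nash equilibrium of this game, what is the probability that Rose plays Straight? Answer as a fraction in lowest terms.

3/7

Let x be the probability that Rose plays Swerve. In a completely mixed equilibrium, Colin must be indifferent between Swerve and Straight.
Colin's expected payoff from Swerve is 8x + 11(1−x); from Straight it is 5x + 15(1−x).
Setting these equal: −3x + 11 = −10x + 15, so x = 4/7.
Therefore Rose plays Straight with probability 1 − 4/7 = 3/7.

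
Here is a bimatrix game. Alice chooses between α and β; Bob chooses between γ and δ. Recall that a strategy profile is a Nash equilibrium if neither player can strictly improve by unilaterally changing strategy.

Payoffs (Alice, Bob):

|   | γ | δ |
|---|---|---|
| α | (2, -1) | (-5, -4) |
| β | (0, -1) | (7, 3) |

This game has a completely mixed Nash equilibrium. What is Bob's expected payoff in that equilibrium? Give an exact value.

-1

First find p, the probability Alice plays α, from Bob's indifference between γ and δ: −p − (1−p) = −4p + 3(1−p), giving p = 4/7.
Since Bob is indifferent in equilibrium, Bob's expected payoff equals the payoff from either column against (4/7, 3/7). Using γ: −(4/7) − (3/7) = -1.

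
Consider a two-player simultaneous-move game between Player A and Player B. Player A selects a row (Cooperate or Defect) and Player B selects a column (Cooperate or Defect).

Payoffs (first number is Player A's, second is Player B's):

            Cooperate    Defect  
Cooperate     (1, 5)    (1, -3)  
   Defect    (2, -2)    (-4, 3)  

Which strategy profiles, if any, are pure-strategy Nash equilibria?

none

(Cooperate, Cooperate): Player A prefers Defect (2 > 1) — not an equilibrium.
(Cooperate, Defect): Player B prefers Cooperate (5 > -3) — not an equilibrium.
(Defect, Cooperate): Player B prefers Defect (3 > -2) — not an equilibrium.
(Defect, Defect): Player A prefers Cooperate (1 > -4) — not an equilibrium.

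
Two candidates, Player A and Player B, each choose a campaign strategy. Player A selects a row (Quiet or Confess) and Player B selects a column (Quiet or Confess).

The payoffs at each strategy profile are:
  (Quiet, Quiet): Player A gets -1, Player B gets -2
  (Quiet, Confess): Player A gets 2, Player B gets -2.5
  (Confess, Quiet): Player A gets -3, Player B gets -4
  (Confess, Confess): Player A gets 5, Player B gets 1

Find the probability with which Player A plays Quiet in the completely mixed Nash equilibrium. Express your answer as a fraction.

10/11

Let r be the probability that Player A plays Quiet. In a completely mixed equilibrium, Player B must be indifferent between Quiet and Confess.
Player B's expected payoff from Quiet is −2r − 4(1−r); from Confess it is −2.5r + (1−r).
Setting these equal: 2r − 4 = −3.5r + 1, so r = 10/11.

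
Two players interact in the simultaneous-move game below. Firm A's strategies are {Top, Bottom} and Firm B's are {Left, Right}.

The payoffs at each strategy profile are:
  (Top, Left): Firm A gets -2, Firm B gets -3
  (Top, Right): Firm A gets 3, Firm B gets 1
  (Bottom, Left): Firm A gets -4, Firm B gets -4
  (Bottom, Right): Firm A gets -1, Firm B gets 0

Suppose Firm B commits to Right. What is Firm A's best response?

Against Right, Firm A earns 3 from Top and -1 from Bottom.
So Top is the best response.

Top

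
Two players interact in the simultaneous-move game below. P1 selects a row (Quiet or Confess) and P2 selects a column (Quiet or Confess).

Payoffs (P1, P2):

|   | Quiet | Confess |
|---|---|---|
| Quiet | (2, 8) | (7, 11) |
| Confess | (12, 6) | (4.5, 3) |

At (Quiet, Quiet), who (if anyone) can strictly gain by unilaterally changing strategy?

P1 at (Quiet, Quiet) earns 2; deviating to Confess yields 12 — a strict improvement.
P2 earns 8; deviating to Confess yields 11 — a strict improvement.
Both P1 and P2 have strictly profitable deviations.

Both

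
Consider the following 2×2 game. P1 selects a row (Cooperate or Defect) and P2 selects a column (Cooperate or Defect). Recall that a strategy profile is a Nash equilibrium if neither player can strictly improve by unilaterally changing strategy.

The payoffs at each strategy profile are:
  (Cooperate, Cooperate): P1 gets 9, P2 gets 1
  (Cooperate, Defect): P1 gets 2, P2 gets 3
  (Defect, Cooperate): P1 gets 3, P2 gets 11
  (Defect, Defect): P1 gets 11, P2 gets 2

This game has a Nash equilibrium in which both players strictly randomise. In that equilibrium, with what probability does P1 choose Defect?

Let p be the probability that P1 plays Cooperate. In a completely mixed equilibrium, P2 must be indifferent between Cooperate and Defect.
P2's expected payoff from Cooperate is p + 11(1−p); from Defect it is 3p + 2(1−p).
Setting these equal: −10p + 11 = p + 2, so p = 9/11.
Therefore P1 plays Defect with probability 1 − 9/11 = 2/11.

2/11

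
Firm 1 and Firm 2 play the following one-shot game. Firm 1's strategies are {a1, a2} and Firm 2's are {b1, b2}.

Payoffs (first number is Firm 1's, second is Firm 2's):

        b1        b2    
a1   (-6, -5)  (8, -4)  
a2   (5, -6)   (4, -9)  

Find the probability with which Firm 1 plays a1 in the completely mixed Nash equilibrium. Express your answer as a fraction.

3/4

Let p be the probability that Firm 1 plays a1. In a completely mixed equilibrium, Firm 2 must be indifferent between b1 and b2.
Firm 2's expected payoff from b1 is −5p − 6(1−p); from b2 it is −4p − 9(1−p).
Setting these equal: p − 6 = 5p − 9, so p = 3/4.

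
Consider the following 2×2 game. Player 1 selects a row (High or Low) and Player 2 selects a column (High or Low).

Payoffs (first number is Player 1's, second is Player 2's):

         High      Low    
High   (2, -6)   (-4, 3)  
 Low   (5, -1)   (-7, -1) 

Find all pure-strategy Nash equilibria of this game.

(High, Low) and (Low, High)

(High, High): Player 1 prefers Low (5 > 2); Player 2 prefers Low (3 > -6) — not an equilibrium.
(High, Low): Player 1 gets -4 ≥ -7 from Low, and Player 2 gets 3 ≥ -6 from High — Nash equilibrium.
(Low, High): Player 1 gets 5 ≥ 2 from High, and Player 2 gets -1 ≥ -1 from Low — Nash equilibrium.
(Low, Low): Player 1 prefers High (-4 > -7) — not an equilibrium.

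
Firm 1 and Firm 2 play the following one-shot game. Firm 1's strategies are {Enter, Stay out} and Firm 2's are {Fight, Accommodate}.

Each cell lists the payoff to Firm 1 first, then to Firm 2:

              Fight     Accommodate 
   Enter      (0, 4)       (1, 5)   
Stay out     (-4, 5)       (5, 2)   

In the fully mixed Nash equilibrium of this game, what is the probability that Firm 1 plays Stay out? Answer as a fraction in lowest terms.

1/4

Let r be the probability that Firm 1 plays Enter. In a completely mixed equilibrium, Firm 2 must be indifferent between Fight and Accommodate.
Firm 2's expected payoff from Fight is 4r + 5(1−r); from Accommodate it is 5r + 2(1−r).
Setting these equal: −r + 5 = 3r + 2, so r = 3/4.
Therefore Firm 1 plays Stay out with probability 1 − 3/4 = 1/4.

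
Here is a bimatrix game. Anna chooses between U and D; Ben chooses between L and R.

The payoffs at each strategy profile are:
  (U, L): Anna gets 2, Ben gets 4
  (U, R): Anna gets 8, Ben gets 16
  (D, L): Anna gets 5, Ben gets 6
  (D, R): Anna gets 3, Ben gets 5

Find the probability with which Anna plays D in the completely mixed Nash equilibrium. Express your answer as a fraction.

12/13

Let r be the probability that Anna plays U. In a completely mixed equilibrium, Ben must be indifferent between L and R.
Ben's expected payoff from L is 4r + 6(1−r); from R it is 16r + 5(1−r).
Setting these equal: −2r + 6 = 11r + 5, so r = 1/13.
Therefore Anna plays D with probability 1 − 1/13 = 12/13.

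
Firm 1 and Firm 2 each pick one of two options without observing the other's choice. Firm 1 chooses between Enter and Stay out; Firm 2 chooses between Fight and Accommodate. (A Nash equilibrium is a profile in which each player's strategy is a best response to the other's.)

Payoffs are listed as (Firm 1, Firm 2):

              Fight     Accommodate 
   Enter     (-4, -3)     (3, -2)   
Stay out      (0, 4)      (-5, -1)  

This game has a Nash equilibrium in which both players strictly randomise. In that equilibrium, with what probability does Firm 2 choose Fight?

2/3

Let c be the probability that Firm 2 plays Fight. In a completely mixed equilibrium, Firm 1 must be indifferent between Enter and Stay out.
Firm 1's expected payoff from Enter is −4c + 3(1−c); from Stay out it is −5(1−c).
Setting these equal: −7c + 3 = 5c − 5, so c = 2/3.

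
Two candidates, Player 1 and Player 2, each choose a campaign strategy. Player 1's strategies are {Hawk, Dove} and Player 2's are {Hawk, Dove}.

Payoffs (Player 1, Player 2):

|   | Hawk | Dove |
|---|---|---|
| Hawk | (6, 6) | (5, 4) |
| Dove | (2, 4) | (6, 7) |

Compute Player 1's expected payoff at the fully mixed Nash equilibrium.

26/5

First find y, the probability Player 2 plays Hawk, from Player 1's indifference between Hawk and Dove: 6y + 5(1−y) = 2y + 6(1−y), giving y = 1/5.
Since Player 1 is indifferent in equilibrium, Player 1's expected payoff equals the payoff from either row against (1/5, 4/5). Using Hawk: 6(1/5) + 5(4/5) = 26/5.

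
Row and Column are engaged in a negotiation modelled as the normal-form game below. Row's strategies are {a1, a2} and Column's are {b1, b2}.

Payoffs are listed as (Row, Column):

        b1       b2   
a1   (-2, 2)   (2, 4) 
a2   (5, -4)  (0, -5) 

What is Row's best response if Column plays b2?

Against b2, Row earns 2 from a1 and 0 from a2.
So a1 is the best response.

a1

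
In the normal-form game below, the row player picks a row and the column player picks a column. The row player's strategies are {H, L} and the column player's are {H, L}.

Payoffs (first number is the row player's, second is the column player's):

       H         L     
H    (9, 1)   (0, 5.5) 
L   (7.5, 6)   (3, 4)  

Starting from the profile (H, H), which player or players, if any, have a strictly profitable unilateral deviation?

The row player at (H, H) earns 9; deviating to L yields 7.5 — not better.
The column player earns 1; deviating to L yields 5.5 — a strict improvement.
Only the column player has a strictly profitable deviation.

The column player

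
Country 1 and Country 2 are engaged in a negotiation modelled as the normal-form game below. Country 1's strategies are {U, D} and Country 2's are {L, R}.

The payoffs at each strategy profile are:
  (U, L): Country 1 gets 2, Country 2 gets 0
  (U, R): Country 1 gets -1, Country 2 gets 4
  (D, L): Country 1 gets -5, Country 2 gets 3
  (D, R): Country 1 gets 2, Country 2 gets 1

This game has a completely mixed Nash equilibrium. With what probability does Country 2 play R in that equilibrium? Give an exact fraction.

7/10

Let q be the probability that Country 2 plays L. In a completely mixed equilibrium, Country 1 must be indifferent between U and D.
Country 1's expected payoff from U is 2q − (1−q); from D it is −5q + 2(1−q).
Setting these equal: 3q − 1 = −7q + 2, so q = 3/10.
Therefore Country 2 plays R with probability 1 − 3/10 = 7/10.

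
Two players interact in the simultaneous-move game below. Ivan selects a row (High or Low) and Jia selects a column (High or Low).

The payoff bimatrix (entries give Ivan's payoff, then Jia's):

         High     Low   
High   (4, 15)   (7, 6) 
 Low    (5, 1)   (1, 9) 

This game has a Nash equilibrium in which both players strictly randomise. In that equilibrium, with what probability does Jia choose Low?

Let y be the probability that Jia plays High. In a completely mixed equilibrium, Ivan must be indifferent between High and Low.
Ivan's expected payoff from High is 4y + 7(1−y); from Low it is 5y + (1−y).
Setting these equal: −3y + 7 = 4y + 1, so y = 6/7.
Therefore Jia plays Low with probability 1 − 6/7 = 1/7.

1/7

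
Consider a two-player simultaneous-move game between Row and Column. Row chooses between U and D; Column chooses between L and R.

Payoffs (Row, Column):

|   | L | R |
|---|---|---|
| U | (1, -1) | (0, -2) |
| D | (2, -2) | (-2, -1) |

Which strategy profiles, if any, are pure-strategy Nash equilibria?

none

(U, L): Row prefers D (2 > 1) — not an equilibrium.
(U, R): Column prefers L (-1 > -2) — not an equilibrium.
(D, L): Column prefers R (-1 > -2) — not an equilibrium.
(D, R): Row prefers U (0 > -2) — not an equilibrium.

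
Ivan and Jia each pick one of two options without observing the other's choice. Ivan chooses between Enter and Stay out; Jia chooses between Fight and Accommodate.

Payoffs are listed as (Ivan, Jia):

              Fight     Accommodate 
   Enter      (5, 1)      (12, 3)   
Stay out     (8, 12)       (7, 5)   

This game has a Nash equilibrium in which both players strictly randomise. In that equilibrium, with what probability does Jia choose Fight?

Let c be the probability that Jia plays Fight. In a completely mixed equilibrium, Ivan must be indifferent between Enter and Stay out.
Ivan's expected payoff from Enter is 5c + 12(1−c); from Stay out it is 8c + 7(1−c).
Setting these equal: −7c + 12 = c + 7, so c = 5/8.

5/8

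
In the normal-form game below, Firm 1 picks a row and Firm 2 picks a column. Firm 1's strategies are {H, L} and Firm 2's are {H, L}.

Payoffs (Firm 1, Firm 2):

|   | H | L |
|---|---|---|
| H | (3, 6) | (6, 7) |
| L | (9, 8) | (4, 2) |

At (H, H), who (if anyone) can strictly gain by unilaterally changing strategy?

Both

Firm 1 at (H, H) earns 3; deviating to L yields 9 — a strict improvement.
Firm 2 earns 6; deviating to L yields 7 — a strict improvement.
Both Firm 1 and Firm 2 have strictly profitable deviations.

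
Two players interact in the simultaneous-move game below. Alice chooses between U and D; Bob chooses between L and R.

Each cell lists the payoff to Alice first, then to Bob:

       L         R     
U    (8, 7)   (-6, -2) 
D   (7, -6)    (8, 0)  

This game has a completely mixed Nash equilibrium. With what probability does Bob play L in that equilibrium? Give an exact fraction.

14/15

Let c be the probability that Bob plays L. In a completely mixed equilibrium, Alice must be indifferent between U and D.
Alice's expected payoff from U is 8c − 6(1−c); from D it is 7c + 8(1−c).
Setting these equal: 14c − 6 = −c + 8, so c = 14/15.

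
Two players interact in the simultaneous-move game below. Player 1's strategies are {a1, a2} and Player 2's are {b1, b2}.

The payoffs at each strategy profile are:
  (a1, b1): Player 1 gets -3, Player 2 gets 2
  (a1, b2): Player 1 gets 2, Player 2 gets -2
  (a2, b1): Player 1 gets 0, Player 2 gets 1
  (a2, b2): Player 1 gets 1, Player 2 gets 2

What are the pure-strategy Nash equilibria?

none

(a1, b1): Player 1 prefers a2 (0 > -3) — not an equilibrium.
(a1, b2): Player 2 prefers b1 (2 > -2) — not an equilibrium.
(a2, b1): Player 2 prefers b2 (2 > 1) — not an equilibrium.
(a2, b2): Player 1 prefers a1 (2 > 1) — not an equilibrium.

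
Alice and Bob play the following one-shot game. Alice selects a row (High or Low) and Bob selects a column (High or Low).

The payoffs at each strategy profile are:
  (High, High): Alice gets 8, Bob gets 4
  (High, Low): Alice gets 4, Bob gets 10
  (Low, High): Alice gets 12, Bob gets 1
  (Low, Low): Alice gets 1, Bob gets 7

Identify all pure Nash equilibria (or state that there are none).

(High, Low)

(High, High): Alice prefers Low (12 > 8); Bob prefers Low (10 > 4) — not an equilibrium.
(High, Low): Alice gets 4 ≥ 1 from Low, and Bob gets 10 ≥ 4 from High — Nash equilibrium.
(Low, High): Bob prefers Low (7 > 1) — not an equilibrium.
(Low, Low): Alice prefers High (4 > 1) — not an equilibrium.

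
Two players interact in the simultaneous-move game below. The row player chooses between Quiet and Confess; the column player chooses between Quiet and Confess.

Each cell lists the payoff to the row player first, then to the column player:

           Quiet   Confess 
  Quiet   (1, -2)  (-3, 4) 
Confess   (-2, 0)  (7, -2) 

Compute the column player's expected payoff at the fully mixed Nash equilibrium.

-1/2

First find x, the probability the row player plays Quiet, from the column player's indifference between Quiet and Confess: −2x = 4x − 2(1−x), giving x = 1/4.
Since the column player is indifferent in equilibrium, the column player's expected payoff equals the payoff from either column against (1/4, 3/4). Using Quiet: −2(1/4) = -1/2.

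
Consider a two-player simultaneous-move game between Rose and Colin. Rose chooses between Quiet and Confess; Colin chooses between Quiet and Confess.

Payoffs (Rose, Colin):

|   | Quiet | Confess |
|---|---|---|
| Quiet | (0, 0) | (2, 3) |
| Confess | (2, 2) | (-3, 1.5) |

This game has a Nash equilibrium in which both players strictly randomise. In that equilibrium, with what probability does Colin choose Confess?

Let c be the probability that Colin plays Quiet. In a completely mixed equilibrium, Rose must be indifferent between Quiet and Confess.
Rose's expected payoff from Quiet is 2(1−c); from Confess it is 2c − 3(1−c).
Setting these equal: −2c + 2 = 5c − 3, so c = 5/7.
Therefore Colin plays Confess with probability 1 − 5/7 = 2/7.

2/7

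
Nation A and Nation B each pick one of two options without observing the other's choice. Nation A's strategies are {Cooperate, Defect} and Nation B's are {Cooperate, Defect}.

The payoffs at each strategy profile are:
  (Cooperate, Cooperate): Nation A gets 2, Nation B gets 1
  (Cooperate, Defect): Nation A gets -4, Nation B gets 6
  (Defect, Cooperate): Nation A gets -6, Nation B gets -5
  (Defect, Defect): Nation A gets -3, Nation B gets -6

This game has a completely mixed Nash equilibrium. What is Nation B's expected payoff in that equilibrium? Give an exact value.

-4

First find p, the probability Nation A plays Cooperate, from Nation B's indifference between Cooperate and Defect: p − 5(1−p) = 6p − 6(1−p), giving p = 1/6.
Since Nation B is indifferent in equilibrium, Nation B's expected payoff equals the payoff from either column against (1/6, 5/6). Using Cooperate: (1/6) − 5(5/6) = -4.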